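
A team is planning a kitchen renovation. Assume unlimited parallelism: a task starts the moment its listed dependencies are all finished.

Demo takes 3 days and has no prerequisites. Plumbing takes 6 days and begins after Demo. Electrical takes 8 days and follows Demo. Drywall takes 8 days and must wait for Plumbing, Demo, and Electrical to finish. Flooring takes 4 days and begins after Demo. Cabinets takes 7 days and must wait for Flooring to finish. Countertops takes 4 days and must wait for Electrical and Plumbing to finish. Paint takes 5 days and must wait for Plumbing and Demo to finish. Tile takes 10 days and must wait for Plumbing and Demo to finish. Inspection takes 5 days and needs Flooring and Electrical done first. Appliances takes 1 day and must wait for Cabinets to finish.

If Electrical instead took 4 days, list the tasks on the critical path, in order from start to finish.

Demo, Plumbing, Tile

The binding path is Demo→Electrical→Drywall = 3+8+8 = 19; finish at 19 days.
Since Electrical is critical, the -4 change carries straight to that chain (now 15 days).
The binding chain switches to Demo→Plumbing→Tile = 3+6+10 = 19; finish 19 days.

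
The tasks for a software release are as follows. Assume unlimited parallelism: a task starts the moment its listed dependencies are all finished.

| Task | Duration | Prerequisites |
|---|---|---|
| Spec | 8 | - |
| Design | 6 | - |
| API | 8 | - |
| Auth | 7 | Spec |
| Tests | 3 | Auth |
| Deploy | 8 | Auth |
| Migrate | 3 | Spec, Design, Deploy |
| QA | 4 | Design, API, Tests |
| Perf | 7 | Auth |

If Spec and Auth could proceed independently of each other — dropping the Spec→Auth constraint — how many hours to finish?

18

With the dependency in place, Spec→Auth→Deploy→Migrate = 8+7+8+3 = 26 sets the finish at 26 hours.
Without Spec→Auth, Auth's earliest start moves from 8 to 0.
After: Auth→Deploy→Migrate = 7+8+3 = 18 → 18 hours.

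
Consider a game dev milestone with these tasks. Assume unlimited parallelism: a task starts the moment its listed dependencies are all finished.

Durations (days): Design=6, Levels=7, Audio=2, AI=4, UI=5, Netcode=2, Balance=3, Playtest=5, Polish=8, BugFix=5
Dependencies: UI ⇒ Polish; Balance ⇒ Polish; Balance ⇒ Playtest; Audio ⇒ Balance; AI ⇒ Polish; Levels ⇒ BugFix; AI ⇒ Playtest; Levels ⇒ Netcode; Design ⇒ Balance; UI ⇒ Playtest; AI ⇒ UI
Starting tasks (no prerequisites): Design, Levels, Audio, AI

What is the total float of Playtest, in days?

3

The longest chain is Design→Balance→Polish = 6+3+8 = 17; overall finish 17 days.
The longest chain containing Playtest totals 14 days.
Slack of Playtest = 12 − 9 = 3 days.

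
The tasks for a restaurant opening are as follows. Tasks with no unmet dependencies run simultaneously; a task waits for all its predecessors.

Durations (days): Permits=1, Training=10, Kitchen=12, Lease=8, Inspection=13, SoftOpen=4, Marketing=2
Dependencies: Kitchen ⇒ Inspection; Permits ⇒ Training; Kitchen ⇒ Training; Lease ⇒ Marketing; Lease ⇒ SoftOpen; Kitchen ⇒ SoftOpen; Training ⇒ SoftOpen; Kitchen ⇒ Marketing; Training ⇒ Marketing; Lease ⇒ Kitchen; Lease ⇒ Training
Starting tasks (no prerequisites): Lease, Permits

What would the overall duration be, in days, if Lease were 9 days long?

As given, the longest chain is Lease→Kitchen→Training→SoftOpen = 8+12+10+4 = 34, so the finish is 34 days.
Lease is on the critical path; changing it to 9 makes that path 35 days.
That remains the longest chain; total 35 days.

35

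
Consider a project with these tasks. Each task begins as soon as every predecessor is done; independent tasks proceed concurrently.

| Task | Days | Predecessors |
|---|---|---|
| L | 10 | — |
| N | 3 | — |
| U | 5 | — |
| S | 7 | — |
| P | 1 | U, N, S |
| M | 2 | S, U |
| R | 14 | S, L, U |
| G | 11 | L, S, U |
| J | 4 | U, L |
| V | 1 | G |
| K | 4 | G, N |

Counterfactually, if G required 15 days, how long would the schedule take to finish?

29

As given, the longest chain is L→G→K = 10+11+4 = 25, so the finish is 25 days.
G is on the critical path; changing it to 15 makes that path 29 days.
That remains the longest chain; total 29 days.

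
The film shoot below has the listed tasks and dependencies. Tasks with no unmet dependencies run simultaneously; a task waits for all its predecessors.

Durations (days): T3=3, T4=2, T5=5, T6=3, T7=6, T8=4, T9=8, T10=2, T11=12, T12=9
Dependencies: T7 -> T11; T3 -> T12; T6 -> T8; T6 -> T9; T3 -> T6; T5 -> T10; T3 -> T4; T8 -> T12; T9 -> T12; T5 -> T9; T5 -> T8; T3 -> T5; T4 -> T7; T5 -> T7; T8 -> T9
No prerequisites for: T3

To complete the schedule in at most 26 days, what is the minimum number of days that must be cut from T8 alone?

Current finish: 29 days; target: 26.
T8 is on every critical path, so each day cut from T8 cuts the finish by one (this holds down to a finish of 26).
Need 29 − 26 = 3 days off T8 → T8 becomes 1 day, finish becomes 26.

3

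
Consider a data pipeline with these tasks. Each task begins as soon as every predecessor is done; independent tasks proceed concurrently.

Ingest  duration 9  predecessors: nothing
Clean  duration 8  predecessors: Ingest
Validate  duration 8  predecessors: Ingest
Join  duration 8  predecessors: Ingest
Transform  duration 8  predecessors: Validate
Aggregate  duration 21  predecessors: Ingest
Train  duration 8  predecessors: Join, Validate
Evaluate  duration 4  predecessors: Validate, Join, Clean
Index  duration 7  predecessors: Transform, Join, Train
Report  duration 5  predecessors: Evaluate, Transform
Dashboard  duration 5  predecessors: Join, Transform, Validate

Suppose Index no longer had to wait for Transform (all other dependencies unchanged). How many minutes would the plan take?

32

Before: longest chain Ingest→Validate→Transform→Index = 9+8+8+7 = 32, finish 32.
Dropping Transform→Index doesn't change Index's earliest start (25); another predecessor still binds.
After: Ingest→Validate→Train→Index = 9+8+8+7 = 32 → 32 minutes.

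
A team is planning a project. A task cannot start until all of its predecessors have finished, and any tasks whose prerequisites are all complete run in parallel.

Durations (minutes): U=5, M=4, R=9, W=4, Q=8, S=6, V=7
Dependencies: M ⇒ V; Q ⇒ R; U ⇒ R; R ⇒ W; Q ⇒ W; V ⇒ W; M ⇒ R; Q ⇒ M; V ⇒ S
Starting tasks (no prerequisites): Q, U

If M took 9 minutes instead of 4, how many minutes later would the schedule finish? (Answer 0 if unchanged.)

5

Actual critical path: Q→M→R→W = 8+4+9+4 = 25 ⇒ 25 minutes.
Since M is critical, the +5 change carries straight to that chain (now 30 minutes).
The critical path is still Q→M→R→W; finish is now 30 minutes.
Change in finish: 30 − 25 = +5 minutes.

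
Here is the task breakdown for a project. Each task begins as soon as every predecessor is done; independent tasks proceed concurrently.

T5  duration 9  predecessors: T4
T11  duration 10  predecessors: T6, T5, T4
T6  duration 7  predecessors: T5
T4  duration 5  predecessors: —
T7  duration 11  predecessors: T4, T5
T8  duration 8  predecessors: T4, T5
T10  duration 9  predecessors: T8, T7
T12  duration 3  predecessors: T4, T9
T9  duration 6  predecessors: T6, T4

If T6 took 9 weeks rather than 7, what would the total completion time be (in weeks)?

Baseline: T4→T5→T7→T10 = 5+9+11+9 = 34 → 34 weeks.
T6 has 3 weeks of float (longest path through it is 31).
That remains the longest chain; total 34 weeks.

34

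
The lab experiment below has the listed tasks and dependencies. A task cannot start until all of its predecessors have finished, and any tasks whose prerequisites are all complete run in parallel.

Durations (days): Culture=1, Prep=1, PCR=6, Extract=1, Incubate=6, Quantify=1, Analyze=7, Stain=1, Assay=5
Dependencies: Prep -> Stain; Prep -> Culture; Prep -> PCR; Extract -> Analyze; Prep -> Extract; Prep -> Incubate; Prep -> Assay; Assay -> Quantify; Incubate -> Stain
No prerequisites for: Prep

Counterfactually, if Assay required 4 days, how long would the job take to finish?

9

As given, the longest chain is Prep→Extract→Analyze = 1+1+7 = 9, so the finish is 9 days.
Assay is off the critical path — its longest chain is 7 days, giving 2 of slack.
The critical path is still Prep→Extract→Analyze; finish is now 9 days.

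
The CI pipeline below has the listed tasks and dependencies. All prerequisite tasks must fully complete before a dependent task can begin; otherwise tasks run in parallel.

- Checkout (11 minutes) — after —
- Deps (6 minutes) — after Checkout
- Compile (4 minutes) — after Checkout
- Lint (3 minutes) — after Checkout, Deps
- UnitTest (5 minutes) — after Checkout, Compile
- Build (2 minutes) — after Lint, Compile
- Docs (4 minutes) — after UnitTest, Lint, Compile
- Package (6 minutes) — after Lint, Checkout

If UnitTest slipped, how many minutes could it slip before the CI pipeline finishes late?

2

The longest chain is Checkout→Deps→Lint→Package = 11+6+3+6 = 26; overall finish 26 minutes.
Longest path through UnitTest: 24 minutes (earliest finish 20, latest finish 22).
Slack of UnitTest = 17 − 15 = 2 minutes.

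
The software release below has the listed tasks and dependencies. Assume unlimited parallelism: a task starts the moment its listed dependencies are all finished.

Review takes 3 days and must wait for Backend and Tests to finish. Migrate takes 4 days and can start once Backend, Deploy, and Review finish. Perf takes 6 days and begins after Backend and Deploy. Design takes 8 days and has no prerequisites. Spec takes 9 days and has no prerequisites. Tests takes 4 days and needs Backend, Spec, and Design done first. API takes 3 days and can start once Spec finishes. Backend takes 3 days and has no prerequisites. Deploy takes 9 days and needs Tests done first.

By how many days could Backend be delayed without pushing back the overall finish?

6

Spec→Tests→Deploy→Perf = 9+4+9+6 = 28 sets the makespan at 28 days.
The longest chain containing Backend totals 22 days.
Float = 28 − 22 = 6.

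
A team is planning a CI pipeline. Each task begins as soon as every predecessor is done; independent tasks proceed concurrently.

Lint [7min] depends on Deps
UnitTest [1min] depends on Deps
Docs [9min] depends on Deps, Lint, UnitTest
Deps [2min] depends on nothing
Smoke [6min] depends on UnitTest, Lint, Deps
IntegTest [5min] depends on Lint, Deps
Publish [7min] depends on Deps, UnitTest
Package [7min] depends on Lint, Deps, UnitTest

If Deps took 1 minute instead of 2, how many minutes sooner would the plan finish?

The binding path is Deps→Lint→Docs = 2+7+9 = 18; finish at 18 minutes.
Deps is on the critical path; changing it to 1 makes that path 17 minutes.
The critical path is still Deps→Lint→Docs; finish is now 17 minutes.
Change in finish: 17 − 18 = -1 minutes.

1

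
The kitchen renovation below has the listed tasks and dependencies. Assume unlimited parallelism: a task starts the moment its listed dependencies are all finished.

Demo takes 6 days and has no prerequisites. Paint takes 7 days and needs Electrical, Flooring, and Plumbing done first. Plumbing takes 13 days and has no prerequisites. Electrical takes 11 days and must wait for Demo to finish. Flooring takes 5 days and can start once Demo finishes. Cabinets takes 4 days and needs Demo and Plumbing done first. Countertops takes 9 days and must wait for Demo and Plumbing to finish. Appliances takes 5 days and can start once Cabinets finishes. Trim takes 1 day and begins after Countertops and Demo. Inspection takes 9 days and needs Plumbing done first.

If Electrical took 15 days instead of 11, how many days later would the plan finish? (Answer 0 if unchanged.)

Critical path before the change: Demo→Electrical→Paint = 6+11+7 = 24 giving 24 days.
Electrical lies on that path, so at 15 days the path becomes 28 days.
The critical path is still Demo→Electrical→Paint; finish is now 28 days.
Change in finish: 28 − 24 = +4 days.

4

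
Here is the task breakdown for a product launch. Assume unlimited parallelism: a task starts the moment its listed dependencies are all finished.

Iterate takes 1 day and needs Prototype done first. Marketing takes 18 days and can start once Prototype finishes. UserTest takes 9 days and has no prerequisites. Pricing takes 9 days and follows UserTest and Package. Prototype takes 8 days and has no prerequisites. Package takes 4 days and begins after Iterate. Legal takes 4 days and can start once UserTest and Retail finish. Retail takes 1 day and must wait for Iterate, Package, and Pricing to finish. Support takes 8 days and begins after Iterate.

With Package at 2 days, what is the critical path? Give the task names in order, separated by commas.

Prototype, Marketing

Baseline: Prototype→Iterate→Package→Pricing→Retail→Legal = 8+1+4+9+1+4 = 27 → 27 days.
Package is on the critical path; changing it to 2 makes that path 25 days.
The binding chain switches to Prototype→Marketing = 8+18 = 26; finish 26 days.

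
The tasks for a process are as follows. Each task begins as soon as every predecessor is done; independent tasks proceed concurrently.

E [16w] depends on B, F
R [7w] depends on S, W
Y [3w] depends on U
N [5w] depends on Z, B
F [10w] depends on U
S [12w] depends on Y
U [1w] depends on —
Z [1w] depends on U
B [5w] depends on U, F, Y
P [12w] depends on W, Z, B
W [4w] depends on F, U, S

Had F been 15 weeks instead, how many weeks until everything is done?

37

Actual critical path: U→F→B→E = 1+10+5+16 = 32 ⇒ 32 weeks.
Since F is critical, the +5 change carries straight to that chain (now 37 weeks).
No other chain overtakes it, so the finish is 37 weeks.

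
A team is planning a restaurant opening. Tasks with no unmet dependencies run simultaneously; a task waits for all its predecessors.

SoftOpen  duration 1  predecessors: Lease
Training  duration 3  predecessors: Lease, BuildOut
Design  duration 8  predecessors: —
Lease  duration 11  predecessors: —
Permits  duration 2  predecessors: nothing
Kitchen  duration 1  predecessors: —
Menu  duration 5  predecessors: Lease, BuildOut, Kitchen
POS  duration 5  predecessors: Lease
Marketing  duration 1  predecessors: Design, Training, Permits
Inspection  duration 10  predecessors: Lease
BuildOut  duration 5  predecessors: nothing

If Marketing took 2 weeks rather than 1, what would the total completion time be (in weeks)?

Actual critical path: Lease→Inspection = 11+10 = 21 ⇒ 21 weeks.
Marketing is off the critical path — its longest chain is 15 weeks, giving 6 of slack.
No other chain overtakes it, so the finish is 21 weeks.

21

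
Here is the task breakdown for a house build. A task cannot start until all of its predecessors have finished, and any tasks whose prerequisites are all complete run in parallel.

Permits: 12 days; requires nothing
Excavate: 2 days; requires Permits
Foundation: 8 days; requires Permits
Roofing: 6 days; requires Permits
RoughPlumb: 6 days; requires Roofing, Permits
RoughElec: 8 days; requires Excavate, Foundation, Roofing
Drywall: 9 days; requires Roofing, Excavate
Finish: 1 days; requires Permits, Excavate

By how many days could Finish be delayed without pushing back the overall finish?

Permits→Foundation→RoughElec = 12+8+8 = 28 sets the makespan at 28 days.
The longest chain containing Finish totals 15 days.
So Finish can slip 28 − 15 = 13 days.

13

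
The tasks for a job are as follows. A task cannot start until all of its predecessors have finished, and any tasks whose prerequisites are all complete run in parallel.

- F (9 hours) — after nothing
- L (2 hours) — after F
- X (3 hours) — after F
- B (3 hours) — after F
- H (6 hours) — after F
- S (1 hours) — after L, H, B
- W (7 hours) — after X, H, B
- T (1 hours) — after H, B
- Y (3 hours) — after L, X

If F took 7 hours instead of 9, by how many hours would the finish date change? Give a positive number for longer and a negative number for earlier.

Baseline: F→H→W = 9+6+7 = 22 → 22 hours.
F is on the critical path; changing it to 7 makes that path 20 hours.
The critical path is still F→H→W; finish is now 20 hours.
Change in finish: 20 − 22 = -2 hours.

-2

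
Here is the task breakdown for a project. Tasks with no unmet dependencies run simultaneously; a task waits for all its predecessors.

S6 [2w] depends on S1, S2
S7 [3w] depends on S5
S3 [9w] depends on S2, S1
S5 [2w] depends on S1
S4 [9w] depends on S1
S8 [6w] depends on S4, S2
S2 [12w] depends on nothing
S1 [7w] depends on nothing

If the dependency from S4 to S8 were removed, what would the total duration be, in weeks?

21

Before: longest chain S1→S4→S8 = 7+9+6 = 22, finish 22.
Without S4→S8, S8's earliest start moves from 16 to 12.
New critical path: S2→S3 = 12+9 = 21 ⇒ 21 weeks.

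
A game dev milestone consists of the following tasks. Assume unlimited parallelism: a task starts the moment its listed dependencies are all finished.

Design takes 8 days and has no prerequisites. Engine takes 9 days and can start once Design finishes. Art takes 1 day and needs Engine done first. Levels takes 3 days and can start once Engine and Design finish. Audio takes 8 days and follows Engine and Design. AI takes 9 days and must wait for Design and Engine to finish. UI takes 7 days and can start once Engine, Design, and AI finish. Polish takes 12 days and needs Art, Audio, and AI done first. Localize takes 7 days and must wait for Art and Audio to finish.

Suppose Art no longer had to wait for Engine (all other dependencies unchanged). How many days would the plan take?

38

Before: longest chain Design→Engine→AI→Polish = 8+9+9+12 = 38, finish 38.
Without Engine→Art, Art's earliest start moves from 17 to 0.
New critical path: Design→Engine→AI→Polish = 8+9+9+12 = 38 ⇒ 38 days.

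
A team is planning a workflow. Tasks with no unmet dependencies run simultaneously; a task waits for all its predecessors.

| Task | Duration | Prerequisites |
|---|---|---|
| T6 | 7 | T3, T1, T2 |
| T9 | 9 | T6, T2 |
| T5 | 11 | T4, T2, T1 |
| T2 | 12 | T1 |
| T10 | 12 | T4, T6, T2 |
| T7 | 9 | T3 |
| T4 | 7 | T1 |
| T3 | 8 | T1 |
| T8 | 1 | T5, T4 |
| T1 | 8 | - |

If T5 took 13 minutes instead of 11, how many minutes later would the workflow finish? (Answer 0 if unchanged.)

As given, the longest chain is T1→T2→T6→T10 = 8+12+7+12 = 39, so the finish is 39 minutes.
T5 is off the critical path — its longest chain is 32 minutes, giving 7 of slack.
That remains the longest chain; total 39 minutes.
Change in finish: 39 − 39 = +0 minutes.

0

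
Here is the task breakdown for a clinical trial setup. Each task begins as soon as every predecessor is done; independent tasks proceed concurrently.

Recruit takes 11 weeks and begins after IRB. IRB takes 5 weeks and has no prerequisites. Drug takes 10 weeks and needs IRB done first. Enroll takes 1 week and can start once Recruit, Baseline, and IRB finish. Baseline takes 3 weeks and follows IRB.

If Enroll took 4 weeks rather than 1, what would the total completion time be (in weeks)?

Baseline: IRB→Recruit→Enroll = 5+11+1 = 17 → 17 weeks.
Enroll lies on that path, so at 4 weeks the path becomes 20 weeks.
No other chain overtakes it, so the finish is 20 weeks.

20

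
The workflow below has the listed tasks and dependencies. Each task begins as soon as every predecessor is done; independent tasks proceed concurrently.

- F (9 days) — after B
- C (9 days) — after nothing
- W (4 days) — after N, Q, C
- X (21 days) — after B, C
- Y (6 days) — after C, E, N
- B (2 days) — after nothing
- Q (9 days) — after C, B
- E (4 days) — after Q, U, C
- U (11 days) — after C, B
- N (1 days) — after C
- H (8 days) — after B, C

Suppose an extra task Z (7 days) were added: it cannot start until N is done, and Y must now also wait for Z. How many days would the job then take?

30

Originally the job takes 30 days.
With Z inserted, Y now waits for max(C, E, N, Z).
New critical path: C→U→E→Y = 9+11+4+6 = 30 ⇒ 30 days.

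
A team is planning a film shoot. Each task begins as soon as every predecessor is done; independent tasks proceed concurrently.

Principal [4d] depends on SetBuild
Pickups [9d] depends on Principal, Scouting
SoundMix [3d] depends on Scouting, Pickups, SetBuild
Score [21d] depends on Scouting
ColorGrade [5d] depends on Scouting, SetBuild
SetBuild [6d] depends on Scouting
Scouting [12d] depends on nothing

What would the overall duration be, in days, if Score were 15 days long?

As given, the longest chain is Scouting→SetBuild→Principal→Pickups→SoundMix = 12+6+4+9+3 = 34, so the finish is 34 days.
Score is off the critical path — its longest chain is 33 days, giving 1 of slack.
The critical path is still Scouting→SetBuild→Principal→Pickups→SoundMix; finish is now 34 days.

34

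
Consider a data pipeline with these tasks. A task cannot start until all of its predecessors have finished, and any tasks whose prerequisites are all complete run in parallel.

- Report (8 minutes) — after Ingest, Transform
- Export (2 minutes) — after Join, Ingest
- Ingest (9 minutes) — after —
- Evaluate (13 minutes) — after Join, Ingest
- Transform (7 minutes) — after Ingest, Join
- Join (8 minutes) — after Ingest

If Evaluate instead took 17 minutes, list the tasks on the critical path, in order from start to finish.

Ingest, Join, Evaluate

Actual critical path: Ingest→Join→Transform→Report = 9+8+7+8 = 32 ⇒ 32 minutes.
The longest path through Evaluate is only 30 minutes, so Evaluate has float 2.
Now Ingest→Join→Evaluate = 9+8+17 = 34 is longest, so the finish becomes 34 minutes.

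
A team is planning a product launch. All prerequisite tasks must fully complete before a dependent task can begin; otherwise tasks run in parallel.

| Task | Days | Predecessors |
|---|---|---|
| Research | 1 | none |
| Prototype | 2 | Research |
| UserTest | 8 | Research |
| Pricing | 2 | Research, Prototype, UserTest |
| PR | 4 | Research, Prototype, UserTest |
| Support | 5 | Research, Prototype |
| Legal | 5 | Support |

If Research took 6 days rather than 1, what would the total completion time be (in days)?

18

Actual critical path: Research→Prototype→Support→Legal = 1+2+5+5 = 13 ⇒ 13 days.
Since Research is critical, the +5 change carries straight to that chain (now 18 days).
No other chain overtakes it, so the finish is 18 days.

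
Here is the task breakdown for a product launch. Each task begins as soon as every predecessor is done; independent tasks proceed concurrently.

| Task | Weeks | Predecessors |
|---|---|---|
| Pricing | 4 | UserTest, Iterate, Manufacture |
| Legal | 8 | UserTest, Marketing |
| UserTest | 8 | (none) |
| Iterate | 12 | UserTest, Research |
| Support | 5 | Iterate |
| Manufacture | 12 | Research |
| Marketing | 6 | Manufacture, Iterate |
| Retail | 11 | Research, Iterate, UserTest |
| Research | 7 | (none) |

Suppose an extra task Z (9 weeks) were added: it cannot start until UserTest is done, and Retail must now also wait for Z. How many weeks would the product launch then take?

34

Originally the product launch takes 34 weeks.
With Z inserted, Retail now waits for max(Research, Iterate, UserTest, Z).
New critical path: UserTest→Iterate→Marketing→Legal = 8+12+6+8 = 34 ⇒ 34 weeks.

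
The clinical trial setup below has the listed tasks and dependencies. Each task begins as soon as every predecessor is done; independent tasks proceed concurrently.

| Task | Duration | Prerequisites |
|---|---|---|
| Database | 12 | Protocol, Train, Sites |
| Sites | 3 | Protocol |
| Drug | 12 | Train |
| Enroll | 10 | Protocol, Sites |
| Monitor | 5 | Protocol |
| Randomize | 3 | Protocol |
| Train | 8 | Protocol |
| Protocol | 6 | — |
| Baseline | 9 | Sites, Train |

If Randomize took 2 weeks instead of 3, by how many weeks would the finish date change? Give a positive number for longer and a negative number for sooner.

0

Actual critical path: Protocol→Train→Drug = 6+8+12 = 26 ⇒ 26 weeks.
Randomize is off the critical path — its longest chain is 9 weeks, giving 17 of slack.
No other chain overtakes it, so the finish is 26 weeks.
Change in finish: 26 − 26 = +0 weeks.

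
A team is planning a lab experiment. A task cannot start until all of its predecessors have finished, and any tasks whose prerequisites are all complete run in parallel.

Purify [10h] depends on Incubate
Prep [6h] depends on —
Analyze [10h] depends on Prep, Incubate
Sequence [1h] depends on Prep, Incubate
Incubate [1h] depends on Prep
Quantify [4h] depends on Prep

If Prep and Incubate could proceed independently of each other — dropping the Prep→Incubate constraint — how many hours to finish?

16

Original critical path: Prep→Incubate→Purify = 6+1+10 = 17 ⇒ 17 hours.
Without Prep→Incubate, Incubate's earliest start moves from 6 to 0.
The longest chain is now Prep→Analyze = 6+10 = 16, so the schedule takes 16 hours.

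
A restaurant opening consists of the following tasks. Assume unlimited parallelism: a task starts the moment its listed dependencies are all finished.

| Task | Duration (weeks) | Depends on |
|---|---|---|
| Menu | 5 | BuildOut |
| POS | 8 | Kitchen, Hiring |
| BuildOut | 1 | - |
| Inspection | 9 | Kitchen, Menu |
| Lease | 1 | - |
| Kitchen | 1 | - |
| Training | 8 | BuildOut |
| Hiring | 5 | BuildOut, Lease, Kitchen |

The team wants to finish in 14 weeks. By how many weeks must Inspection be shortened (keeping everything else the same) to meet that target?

1

Current finish: 15 weeks; target: 14.
Inspection is on every critical path, so each week cut from Inspection cuts the finish by one (this holds down to a finish of 14).
Need 15 − 14 = 1 week off Inspection → Inspection becomes 8 weeks, finish becomes 14.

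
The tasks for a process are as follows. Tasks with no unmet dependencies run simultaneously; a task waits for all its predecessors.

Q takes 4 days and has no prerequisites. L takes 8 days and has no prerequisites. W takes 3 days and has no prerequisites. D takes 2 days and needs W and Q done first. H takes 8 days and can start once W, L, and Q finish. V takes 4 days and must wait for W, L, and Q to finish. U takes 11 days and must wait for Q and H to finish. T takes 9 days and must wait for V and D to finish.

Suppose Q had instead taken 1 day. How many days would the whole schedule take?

27

Critical path before the change: L→H→U = 8+8+11 = 27 giving 27 days.
Q is off the critical path — its longest chain is 23 days, giving 4 of slack.
That remains the longest chain; total 27 days.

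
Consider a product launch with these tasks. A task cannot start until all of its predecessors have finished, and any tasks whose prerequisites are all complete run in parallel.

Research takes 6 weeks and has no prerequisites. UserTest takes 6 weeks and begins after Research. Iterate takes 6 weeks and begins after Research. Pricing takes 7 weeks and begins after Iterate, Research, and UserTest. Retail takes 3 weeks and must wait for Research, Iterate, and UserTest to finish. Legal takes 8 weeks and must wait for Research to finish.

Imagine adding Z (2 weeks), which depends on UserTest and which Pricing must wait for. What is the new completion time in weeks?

21

Originally the job takes 19 weeks.
With Z inserted, Pricing now waits for max(Iterate, Research, UserTest, Z).
New critical path: Research→UserTest→Z→Pricing = 6+6+2+7 = 21 ⇒ 21 weeks.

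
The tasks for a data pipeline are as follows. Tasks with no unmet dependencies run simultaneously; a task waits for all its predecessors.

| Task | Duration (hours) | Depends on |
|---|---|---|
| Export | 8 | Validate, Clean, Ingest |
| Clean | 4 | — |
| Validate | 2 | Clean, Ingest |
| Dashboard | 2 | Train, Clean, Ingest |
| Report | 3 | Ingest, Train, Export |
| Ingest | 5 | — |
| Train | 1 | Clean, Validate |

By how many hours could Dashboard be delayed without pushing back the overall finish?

8

Critical path: Ingest→Validate→Export→Report = 5+2+8+3 = 18, so the finish is 18 hours.
Longest path through Dashboard: 10 hours (earliest finish 10, latest finish 18).
Slack of Dashboard = 16 − 8 = 8 hours.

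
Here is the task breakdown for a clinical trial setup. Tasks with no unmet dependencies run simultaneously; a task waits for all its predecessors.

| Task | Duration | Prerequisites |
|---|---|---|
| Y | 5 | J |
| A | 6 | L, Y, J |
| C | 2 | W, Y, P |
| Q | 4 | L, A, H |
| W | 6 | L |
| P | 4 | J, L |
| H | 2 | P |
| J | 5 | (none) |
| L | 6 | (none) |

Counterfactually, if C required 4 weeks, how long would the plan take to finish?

As given, the longest chain is J→Y→A→Q = 5+5+6+4 = 20, so the finish is 20 weeks.
C is off the critical path — its longest chain is 14 weeks, giving 6 of slack.
The critical path is still J→Y→A→Q; finish is now 20 weeks.

20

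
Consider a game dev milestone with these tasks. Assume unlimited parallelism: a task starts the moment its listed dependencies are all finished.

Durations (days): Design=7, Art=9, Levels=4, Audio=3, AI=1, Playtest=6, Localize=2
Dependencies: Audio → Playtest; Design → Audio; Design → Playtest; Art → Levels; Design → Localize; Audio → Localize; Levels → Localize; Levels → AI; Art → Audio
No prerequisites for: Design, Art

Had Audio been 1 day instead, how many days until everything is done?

16

Critical path before the change: Art→Audio→Playtest = 9+3+6 = 18 giving 18 days.
Since Audio is critical, the -2 change carries straight to that chain (now 16 days).
The critical path is still Art→Audio→Playtest; finish is now 16 days.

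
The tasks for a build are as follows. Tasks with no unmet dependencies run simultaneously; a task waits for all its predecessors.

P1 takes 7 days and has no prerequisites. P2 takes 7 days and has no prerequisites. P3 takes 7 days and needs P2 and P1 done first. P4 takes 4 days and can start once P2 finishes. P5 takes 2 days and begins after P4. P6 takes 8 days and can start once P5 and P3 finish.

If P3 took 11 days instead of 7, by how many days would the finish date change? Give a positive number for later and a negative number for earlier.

Actual critical path: P1→P3→P6 = 7+7+8 = 22 ⇒ 22 days.
P3 is on the critical path; changing it to 11 makes that path 26 days.
The critical path is still P1→P3→P6; finish is now 26 days.
Change in finish: 26 − 22 = +4 days.

4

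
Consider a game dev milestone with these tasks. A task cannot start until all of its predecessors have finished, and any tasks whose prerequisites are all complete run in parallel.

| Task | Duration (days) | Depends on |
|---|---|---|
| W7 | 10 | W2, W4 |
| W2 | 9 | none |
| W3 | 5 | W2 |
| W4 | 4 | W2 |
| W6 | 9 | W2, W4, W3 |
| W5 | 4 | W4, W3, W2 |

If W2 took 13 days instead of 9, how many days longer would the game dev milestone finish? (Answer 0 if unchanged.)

4

The binding path is W2→W3→W6 = 9+5+9 = 23; finish at 23 days.
Since W2 is critical, the +4 change carries straight to that chain (now 27 days).
No other chain overtakes it, so the finish is 27 days.
Change in finish: 27 − 23 = +4 days.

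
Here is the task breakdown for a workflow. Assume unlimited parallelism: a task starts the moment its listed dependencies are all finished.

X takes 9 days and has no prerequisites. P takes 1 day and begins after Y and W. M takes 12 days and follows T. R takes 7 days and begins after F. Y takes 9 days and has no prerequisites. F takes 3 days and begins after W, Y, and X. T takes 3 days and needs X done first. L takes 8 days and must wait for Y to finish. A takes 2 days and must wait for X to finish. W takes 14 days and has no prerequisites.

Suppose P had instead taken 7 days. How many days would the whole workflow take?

Critical path before the change: W→F→R = 14+3+7 = 24 giving 24 days.
P has 9 days of float (longest path through it is 15).
No other chain overtakes it, so the finish is 24 days.

24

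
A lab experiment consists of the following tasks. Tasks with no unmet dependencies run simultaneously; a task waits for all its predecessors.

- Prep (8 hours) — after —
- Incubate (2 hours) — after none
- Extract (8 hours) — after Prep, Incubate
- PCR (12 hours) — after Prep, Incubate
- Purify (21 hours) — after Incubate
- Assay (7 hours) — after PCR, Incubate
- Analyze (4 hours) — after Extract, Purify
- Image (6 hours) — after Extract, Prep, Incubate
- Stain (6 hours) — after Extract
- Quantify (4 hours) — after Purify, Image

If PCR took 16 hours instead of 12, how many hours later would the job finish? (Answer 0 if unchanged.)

Baseline: Prep→PCR→Assay = 8+12+7 = 27 → 27 hours.
Since PCR is critical, the +4 change carries straight to that chain (now 31 hours).
The critical path is still Prep→PCR→Assay; finish is now 31 hours.
Change in finish: 31 − 27 = +4 hours.

4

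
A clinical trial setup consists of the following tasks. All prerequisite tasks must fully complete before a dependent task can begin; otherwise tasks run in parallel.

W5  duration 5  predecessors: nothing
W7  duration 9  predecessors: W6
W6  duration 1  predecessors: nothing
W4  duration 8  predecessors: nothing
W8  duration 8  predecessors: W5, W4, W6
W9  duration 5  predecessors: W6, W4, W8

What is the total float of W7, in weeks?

11

The longest chain is W4→W8→W9 = 8+8+5 = 21; overall finish 21 weeks.
Longest path through W7: 10 weeks (earliest finish 10, latest finish 21).
So W7 can slip 21 − 10 = 11 weeks.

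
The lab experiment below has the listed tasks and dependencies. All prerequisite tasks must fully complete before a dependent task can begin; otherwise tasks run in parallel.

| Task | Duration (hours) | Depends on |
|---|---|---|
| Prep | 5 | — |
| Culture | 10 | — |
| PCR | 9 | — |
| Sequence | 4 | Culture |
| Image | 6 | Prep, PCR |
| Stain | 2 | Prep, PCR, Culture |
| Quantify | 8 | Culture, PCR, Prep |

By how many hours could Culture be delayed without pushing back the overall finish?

Culture→Quantify = 10+8 = 18 sets the makespan at 18 hours.
Culture finishes as early as 10 and must finish by 10.
Slack of Culture = 0 − 0 = 0 hours.

0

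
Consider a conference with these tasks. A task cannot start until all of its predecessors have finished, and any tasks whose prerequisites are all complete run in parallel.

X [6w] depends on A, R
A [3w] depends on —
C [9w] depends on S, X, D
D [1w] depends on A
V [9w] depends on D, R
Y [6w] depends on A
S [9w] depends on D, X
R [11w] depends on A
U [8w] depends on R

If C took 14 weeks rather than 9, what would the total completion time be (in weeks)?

43

The binding path is A→R→X→S→C = 3+11+6+9+9 = 38; finish at 38 weeks.
Since C is critical, the +5 change carries straight to that chain (now 43 weeks).
That remains the longest chain; total 43 weeks.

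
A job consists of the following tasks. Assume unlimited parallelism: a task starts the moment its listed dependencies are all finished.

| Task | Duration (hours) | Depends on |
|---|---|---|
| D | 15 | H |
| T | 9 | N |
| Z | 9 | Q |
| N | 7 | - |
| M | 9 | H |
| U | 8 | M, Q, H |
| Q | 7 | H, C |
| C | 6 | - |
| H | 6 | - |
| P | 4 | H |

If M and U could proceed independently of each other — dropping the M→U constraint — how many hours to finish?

Before: longest chain H→M→U = 6+9+8 = 23, finish 23.
Without M→U, U's earliest start moves from 15 to 13.
New critical path: C→Q→Z = 6+7+9 = 22 ⇒ 22 hours.

22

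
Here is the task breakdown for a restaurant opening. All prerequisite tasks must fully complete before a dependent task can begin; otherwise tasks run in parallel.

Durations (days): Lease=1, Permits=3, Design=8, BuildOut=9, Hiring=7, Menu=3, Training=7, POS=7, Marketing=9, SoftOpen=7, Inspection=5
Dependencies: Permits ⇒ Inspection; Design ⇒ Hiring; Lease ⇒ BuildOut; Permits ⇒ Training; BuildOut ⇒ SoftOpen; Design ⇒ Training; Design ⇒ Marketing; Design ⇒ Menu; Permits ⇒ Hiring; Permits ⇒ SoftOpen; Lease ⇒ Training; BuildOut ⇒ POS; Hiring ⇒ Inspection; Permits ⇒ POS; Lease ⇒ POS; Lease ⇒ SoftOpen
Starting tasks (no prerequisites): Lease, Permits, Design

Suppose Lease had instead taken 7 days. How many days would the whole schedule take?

23

Critical path before the change: Design→Hiring→Inspection = 8+7+5 = 20 giving 20 days.
The longest path through Lease is only 17 days, so Lease has float 3.
Now Lease→BuildOut→POS = 7+9+7 = 23 is longest, so the finish becomes 23 days.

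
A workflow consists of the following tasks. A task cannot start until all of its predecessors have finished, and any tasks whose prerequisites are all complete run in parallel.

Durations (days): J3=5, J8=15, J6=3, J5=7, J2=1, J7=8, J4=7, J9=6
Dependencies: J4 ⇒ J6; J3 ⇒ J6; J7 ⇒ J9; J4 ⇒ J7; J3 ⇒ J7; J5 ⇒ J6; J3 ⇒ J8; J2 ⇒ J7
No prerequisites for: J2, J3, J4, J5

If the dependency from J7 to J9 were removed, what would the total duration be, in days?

With the dependency in place, J4→J7→J9 = 7+8+6 = 21 sets the finish at 21 days.
Without J7→J9, J9's earliest start moves from 15 to 0.
The longest chain is now J3→J8 = 5+15 = 20, so the plan takes 20 days.

20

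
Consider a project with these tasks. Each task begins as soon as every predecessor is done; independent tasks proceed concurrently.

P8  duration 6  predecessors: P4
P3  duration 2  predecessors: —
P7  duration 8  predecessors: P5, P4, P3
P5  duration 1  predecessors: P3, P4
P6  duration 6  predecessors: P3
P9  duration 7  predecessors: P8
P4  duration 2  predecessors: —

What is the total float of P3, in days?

P4→P8→P9 = 2+6+7 = 15 sets the makespan at 15 days.
The longest chain containing P3 totals 11 days.
Slack of P3 = 4 − 0 = 4 days.

4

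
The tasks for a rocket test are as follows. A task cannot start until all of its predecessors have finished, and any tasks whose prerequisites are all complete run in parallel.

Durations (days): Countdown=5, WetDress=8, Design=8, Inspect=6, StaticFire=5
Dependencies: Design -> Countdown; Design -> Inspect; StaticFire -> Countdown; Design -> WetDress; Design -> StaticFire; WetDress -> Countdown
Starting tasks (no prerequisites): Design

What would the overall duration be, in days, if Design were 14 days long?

Critical path before the change: Design→WetDress→Countdown = 8+8+5 = 21 giving 21 days.
Design lies on that path, so at 14 days the path becomes 27 days.
The critical path is still Design→WetDress→Countdown; finish is now 27 days.

27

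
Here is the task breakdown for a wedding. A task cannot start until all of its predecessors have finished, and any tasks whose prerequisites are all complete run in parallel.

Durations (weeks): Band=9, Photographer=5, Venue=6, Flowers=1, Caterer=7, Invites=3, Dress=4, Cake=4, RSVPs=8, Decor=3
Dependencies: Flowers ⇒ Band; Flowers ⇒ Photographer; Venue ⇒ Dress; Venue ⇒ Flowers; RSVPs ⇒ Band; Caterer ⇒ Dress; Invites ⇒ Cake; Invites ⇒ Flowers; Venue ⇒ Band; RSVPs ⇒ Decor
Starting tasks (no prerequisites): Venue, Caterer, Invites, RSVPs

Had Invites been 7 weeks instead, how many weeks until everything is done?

The binding path is RSVPs→Band = 8+9 = 17; finish at 17 weeks.
Invites has 4 weeks of float (longest path through it is 13).
The binding chain switches to Invites→Flowers→Band = 7+1+9 = 17; finish 17 weeks.

17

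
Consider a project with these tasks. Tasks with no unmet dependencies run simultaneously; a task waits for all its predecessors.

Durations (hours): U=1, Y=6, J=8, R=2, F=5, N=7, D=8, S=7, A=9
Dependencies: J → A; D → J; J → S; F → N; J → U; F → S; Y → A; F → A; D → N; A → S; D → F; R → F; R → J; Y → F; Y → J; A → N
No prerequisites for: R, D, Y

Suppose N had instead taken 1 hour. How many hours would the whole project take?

The binding path is D→J→A→N = 8+8+9+7 = 32; finish at 32 hours.
N is on the critical path; changing it to 1 makes that path 26 hours.
New critical path: D→J→A→S = 8+8+9+7 = 32 ⇒ 32 hours.

32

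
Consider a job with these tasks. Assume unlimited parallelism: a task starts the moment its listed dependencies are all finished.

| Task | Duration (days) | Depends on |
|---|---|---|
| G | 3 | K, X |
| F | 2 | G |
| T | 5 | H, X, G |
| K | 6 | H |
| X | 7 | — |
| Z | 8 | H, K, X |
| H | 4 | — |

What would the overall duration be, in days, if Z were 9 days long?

19

Baseline: H→K→Z = 4+6+8 = 18 → 18 days.
Since Z is critical, the +1 change carries straight to that chain (now 19 days).
That remains the longest chain; total 19 days.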